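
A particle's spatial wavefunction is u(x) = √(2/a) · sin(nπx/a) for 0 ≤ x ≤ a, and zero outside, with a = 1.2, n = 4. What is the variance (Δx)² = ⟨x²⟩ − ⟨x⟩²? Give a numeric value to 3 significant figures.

Compute ⟨x⟩ and ⟨x²⟩ separately, then (Δx)² = ⟨x²⟩ − ⟨x⟩².
With sin²θ = (1 − cos2θ)/2 on 0 ≤ x ≤ a: ∫sin²(nπx/a) dx = a/2, ∫x·sin²(nπx/a) dx = a²/4, ∫x²·sin²(nπx/a) dx = a³·(1/6 − 1/(4n²π²)); higher powers xᵏ the same way, integrating xᵏ·cos(2nπx/a) by parts.
⟨x⟩ = 0.60000 and ⟨x²⟩ = 0.47544.
(Δx)² = 0.47544 − (0.60000)² = 0.11544.

0.115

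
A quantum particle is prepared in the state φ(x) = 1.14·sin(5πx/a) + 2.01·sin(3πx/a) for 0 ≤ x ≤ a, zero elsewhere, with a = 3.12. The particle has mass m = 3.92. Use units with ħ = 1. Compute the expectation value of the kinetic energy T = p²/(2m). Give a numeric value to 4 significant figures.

1.668

T = −(ħ²/2m) d²/dx², so ⟨T⟩ = −(ħ²/2m) ∫ φ*·φ'' dx / ∫|φ|² dx; with m = 3.92.
d²/dx² sin(jπx/a) = −(jπ/a)²·sin(jπx/a); on 0 ≤ x ≤ a, ∫sin²(jπx/a) dx = a/2 and ∫sin(jπx/a)·sin(lπx/a) dx = 0 for j ≠ l, so only diagonal terms survive in ∫|φ|² and ∫φ·φ″; ∫φ·φ′ dx = [φ²/2] between the walls = 0.
State is unnormalized: ∫|φ|² dx = 8.3299, and ∫φ*·(−ħ²/2m · φ'') dx = 13.890, so ⟨T⟩ = 13.890 / 8.3299.
⟨T⟩ = 1.6675.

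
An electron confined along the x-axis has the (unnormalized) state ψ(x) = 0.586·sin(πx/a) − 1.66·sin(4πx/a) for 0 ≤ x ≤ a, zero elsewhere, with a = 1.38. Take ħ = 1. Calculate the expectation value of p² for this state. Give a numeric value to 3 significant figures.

74.3

p² ψ = −ħ² d²ψ/dx²; ⟨p²⟩ = −ħ² ∫ ψ*·ψ'' dx / ∫|ψ|² dx.
d²/dx² sin(jπx/a) = −(jπ/a)²·sin(jπx/a); on 0 ≤ x ≤ a, ∫sin²(jπx/a) dx = a/2 and ∫sin(jπx/a)·sin(lπx/a) dx = 0 for j ≠ l, so only diagonal terms survive in ∫|ψ|² and ∫ψ·ψ″; ∫ψ·ψ′ dx = [ψ²/2] between the walls = 0.
State is unnormalized: ∫|ψ|² dx = 2.1383, and ∫ψ*·(−ħ² ψ'') dx = 158.89, so ⟨p²⟩ = 158.89 / 2.1383.
⟨p²⟩ = 74.306.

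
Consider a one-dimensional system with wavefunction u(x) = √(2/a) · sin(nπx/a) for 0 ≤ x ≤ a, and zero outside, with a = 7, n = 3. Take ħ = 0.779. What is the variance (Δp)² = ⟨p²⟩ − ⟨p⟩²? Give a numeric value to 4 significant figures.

Compute ⟨p⟩ and ⟨p²⟩ separately; (Δp)² = ⟨p²⟩ − ⟨p⟩².
d/dx sin(nπx/a) = (nπ/a)·cos(nπx/a) and d²/dx² sin(nπx/a) = −(nπ/a)²·sin(nπx/a); on 0 ≤ x ≤ a, ∫sin²(nπx/a) dx = a/2 and ∫sin(nπx/a)·cos(nπx/a) dx = 0.
⟨p⟩ = 0.0000 and ⟨p²⟩ = 1.1001.
(Δp)² = 1.1001 − (0.0000)² = 1.1001.

1.100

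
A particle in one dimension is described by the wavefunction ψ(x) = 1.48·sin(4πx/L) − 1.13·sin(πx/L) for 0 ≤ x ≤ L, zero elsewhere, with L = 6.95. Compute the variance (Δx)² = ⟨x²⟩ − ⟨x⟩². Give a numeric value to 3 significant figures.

3.02

Compute ⟨x⟩ and ⟨x²⟩ separately, then (Δx)² = ⟨x²⟩ − ⟨x⟩².
On 0 ≤ x ≤ L (j ≠ l): ∫sin²(jπx/L) dx = L/2, ∫sin(jπx/L)·sin(lπx/L) dx = 0; diagonal moments ∫x·sin²(jπx/L) dx = L²/4, ∫x²·sin²(jπx/L) dx = L³·(1/6 − 1/(4j²π²)); cross terms ∫x·sin(jπx/L)·sin(lπx/L) dx = 0 for j + l even and −4jlL²/(π²(j² − l²)²) for j + l odd, ∫x²·sin(jπx/L)·sin(lπx/L) dx = (−1)^(j+l)·4jlL³/(π²(j² − l²)²); higher powers the same way via product-to-sum and parts.
Normalization: ∫|ψ|² dx = 12.049.
⟨x⟩ = 3.5716 and ⟨x²⟩ = 15.775.
(Δx)² = 15.775 − (3.5716)² = 3.0181.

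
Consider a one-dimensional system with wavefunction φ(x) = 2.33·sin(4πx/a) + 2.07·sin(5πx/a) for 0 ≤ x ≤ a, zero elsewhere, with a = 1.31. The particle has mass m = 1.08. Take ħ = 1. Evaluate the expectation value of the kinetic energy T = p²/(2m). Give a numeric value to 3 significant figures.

53.2

T = −(ħ²/2m) d²/dx², so ⟨T⟩ = −(ħ²/2m) ∫ φ*·φ'' dx / ∫|φ|² dx; with m = 1.08.
d²/dx² sin(jπx/a) = −(jπ/a)²·sin(jπx/a); on 0 ≤ x ≤ a, ∫sin²(jπx/a) dx = a/2 and ∫sin(jπx/a)·sin(lπx/a) dx = 0 for j ≠ l, so only diagonal terms survive in ∫|φ|² and ∫φ·φ″; ∫φ·φ′ dx = [φ²/2] between the walls = 0.
State is unnormalized: ∫|φ|² dx = 6.3625, and ∫φ*·(−ħ²/2m · φ'') dx = 338.31, so ⟨T⟩ = 338.31 / 6.3625.
⟨T⟩ = 53.172.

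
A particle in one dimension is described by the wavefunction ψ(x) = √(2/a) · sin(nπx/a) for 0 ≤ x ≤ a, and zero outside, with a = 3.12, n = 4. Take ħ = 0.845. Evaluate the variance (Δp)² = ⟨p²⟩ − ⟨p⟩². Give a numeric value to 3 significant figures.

Compute ⟨p⟩ and ⟨p²⟩ separately; (Δp)² = ⟨p²⟩ − ⟨p⟩².
d/dx sin(nπx/a) = (nπ/a)·cos(nπx/a) and d²/dx² sin(nπx/a) = −(nπ/a)²·sin(nπx/a); on 0 ≤ x ≤ a, ∫sin²(nπx/a) dx = a/2 and ∫sin(nπx/a)·cos(nπx/a) dx = 0.
⟨p⟩ = 0.0000 and ⟨p²⟩ = 11.583.
(Δp)² = 11.583 − (0.0000)² = 11.583.

11.6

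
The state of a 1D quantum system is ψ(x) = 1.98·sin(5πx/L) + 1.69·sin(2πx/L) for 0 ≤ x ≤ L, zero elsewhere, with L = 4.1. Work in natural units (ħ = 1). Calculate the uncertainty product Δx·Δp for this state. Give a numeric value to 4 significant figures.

3.492

Δx = √(⟨x²⟩−⟨x⟩²), Δp = √(⟨p²⟩−⟨p⟩²).
On 0 ≤ x ≤ L (j ≠ l): ∫sin²(jπx/L) dx = L/2, ∫sin(jπx/L)·sin(lπx/L) dx = 0; diagonal moments ∫x·sin²(jπx/L) dx = L²/4, ∫x²·sin²(jπx/L) dx = L³·(1/6 − 1/(4j²π²)); cross terms ∫x·sin(jπx/L)·sin(lπx/L) dx = 0 for j + l even and −4jlL²/(π²(j² − l²)²) for j + l odd, ∫x²·sin(jπx/L)·sin(lπx/L) dx = (−1)^(j+l)·4jlL³/(π²(j² − l²)²); higher powers the same way via product-to-sum and parts. d²/dx² sin(jπx/L) = −(jπ/L)²·sin(jπx/L); on 0 ≤ x ≤ L, ∫sin²(jπx/L) dx = L/2 and ∫sin(jπx/L)·sin(lπx/L) dx = 0 for j ≠ l, so only diagonal terms survive in ∫|ψ|² and ∫ψ·ψ″; ∫ψ·ψ′ dx = [ψ²/2] between the walls = 0.
Normalization: ∫|ψ|² dx = 13.892.
⟨x⟩ = 1.9756, ⟨x²⟩ = 5.1888 ⇒ Δx = 1.1340.
⟨p⟩ = 0.0000, ⟨p²⟩ = 9.4816 ⇒ Δp = 3.0792.
Δx·Δp = 3.4917.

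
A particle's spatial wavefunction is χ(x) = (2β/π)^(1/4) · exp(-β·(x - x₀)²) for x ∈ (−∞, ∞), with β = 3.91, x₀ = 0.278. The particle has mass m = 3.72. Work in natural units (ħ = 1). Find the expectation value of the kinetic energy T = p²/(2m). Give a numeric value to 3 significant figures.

T = −(ħ²/2m) d²/dx², so ⟨T⟩ = −(ħ²/2m) ∫ χ*·χ'' dx; with m = 3.72.
Gaussian moments (u = x − x₀): ∫u^(2j)·e^(−2βu²) du = (2j−1)!!/(4β)^j · √(π/(2β)), odd powers integrate to 0; here √(π/(2β)) = 0.63383. Derivatives: d/dx e^(−βu²) = −2βu·e^(−βu²), d²/dx² e^(−βu²) = (4β²u² − 2β)·e^(−βu²).
⟨T⟩ = 0.52554.

0.526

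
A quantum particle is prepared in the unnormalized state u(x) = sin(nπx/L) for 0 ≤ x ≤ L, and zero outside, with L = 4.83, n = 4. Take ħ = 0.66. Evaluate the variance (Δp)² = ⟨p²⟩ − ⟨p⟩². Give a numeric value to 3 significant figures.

2.95

Compute ⟨p⟩ and ⟨p²⟩ separately; (Δp)² = ⟨p²⟩ − ⟨p⟩².
d/dx sin(nπx/L) = (nπ/L)·cos(nπx/L) and d²/dx² sin(nπx/L) = −(nπ/L)²·sin(nπx/L); on 0 ≤ x ≤ L, ∫sin²(nπx/L) dx = L/2 and ∫sin(nπx/L)·cos(nπx/L) dx = 0.
Normalization: ∫|u|² dx = 2.4150.
⟨p⟩ = 0.0000 and ⟨p²⟩ = 2.9486.
(Δp)² = 2.9486 − (0.0000)² = 2.9486.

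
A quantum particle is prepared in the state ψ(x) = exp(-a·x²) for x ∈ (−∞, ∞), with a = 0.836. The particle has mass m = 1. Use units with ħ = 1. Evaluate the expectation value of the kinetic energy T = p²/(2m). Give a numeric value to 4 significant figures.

T = −(ħ²/2m) d²/dx², so ⟨T⟩ = −(ħ²/2m) ∫ ψ*·ψ'' dx / ∫|ψ|² dx; with m = 1.
Gaussian moments: ∫x^(2j)·e^(−2ax²) dx = (2j−1)!!/(4a)^j · √(π/(2a)), odd powers integrate to 0; here √(π/(2a)) = 1.3707. Derivatives: d/dx e^(−ax²) = −2ax·e^(−ax²), d²/dx² e^(−ax²) = (4a²x² − 2a)·e^(−ax²).
State is unnormalized: ∫|ψ|² dx = 1.3707, and ∫ψ*·(−ħ²/2m · ψ'') dx = 0.57297, so ⟨T⟩ = 0.57297 / 1.3707.
⟨T⟩ = 0.41800.

0.4180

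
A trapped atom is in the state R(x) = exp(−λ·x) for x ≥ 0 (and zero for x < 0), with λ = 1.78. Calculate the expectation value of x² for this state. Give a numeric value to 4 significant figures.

0.1578

⟨x²⟩ = ∫ x²·|R|² dx / ∫|R|² dx (integrals over the domain).
Every integrand reduces to terms xʲ·e^(−2λx) on [0, ∞); use ∫₀^∞ xʲ·e^(−2λx) dx = j!/(2λ)^(j+1).
State is unnormalized: ∫|R|² dx = 0.28090, and ∫R*·x²·R dx = 0.044328, so ⟨x²⟩ = 0.044328 / 0.28090.
⟨x²⟩ = 0.15781.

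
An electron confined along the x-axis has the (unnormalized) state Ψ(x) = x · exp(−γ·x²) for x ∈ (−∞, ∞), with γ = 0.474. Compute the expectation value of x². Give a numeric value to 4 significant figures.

⟨x²⟩ = ∫ x²·|Ψ|² dx / ∫|Ψ|² dx (integrals over the domain).
Expand each integrand as polynomial × e^(−2γx²) and use ∫x^(2j)·e^(−2γx²) dx = (2j−1)!!/(4γ)^j · √(π/(2γ)), odd powers → 0; here √(π/(2γ)) = 1.8204.
State is unnormalized: ∫|Ψ|² dx = 0.96014, and ∫Ψ*·x²·Ψ dx = 1.5192, so ⟨x²⟩ = 1.5192 / 0.96014.
⟨x²⟩ = 1.5823.

1.582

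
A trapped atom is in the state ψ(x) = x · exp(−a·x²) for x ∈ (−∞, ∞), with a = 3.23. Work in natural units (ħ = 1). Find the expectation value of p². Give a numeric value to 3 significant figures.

p² ψ = −ħ² d²ψ/dx²; ⟨p²⟩ = −ħ² ∫ ψ*·ψ'' dx / ∫|ψ|² dx.
Expand each integrand as polynomial × e^(−2ax²) and use ∫x^(2j)·e^(−2ax²) dx = (2j−1)!!/(4a)^j · √(π/(2a)), odd powers → 0; here √(π/(2a)) = 0.69736. Differentiate with the product rule, d/dx e^(−ax²) = −2ax·e^(−ax²).
State is unnormalized: ∫|ψ|² dx = 0.053975, and ∫ψ*·(−ħ² ψ'') dx = 0.52302, so ⟨p²⟩ = 0.52302 / 0.053975.
⟨p²⟩ = 9.6900.

9.69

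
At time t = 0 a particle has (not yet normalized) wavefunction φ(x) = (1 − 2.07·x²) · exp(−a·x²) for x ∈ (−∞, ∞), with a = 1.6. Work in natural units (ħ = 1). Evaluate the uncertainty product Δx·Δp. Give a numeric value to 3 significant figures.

0.917

Δx = √(⟨x²⟩−⟨x⟩²), Δp = √(⟨p²⟩−⟨p⟩²).
Expand each integrand as polynomial × e^(−2ax²) and use ∫x^(2j)·e^(−2ax²) dx = (2j−1)!!/(4a)^j · √(π/(2a)), odd powers → 0; here √(π/(2a)) = 0.99083. Differentiate with the product rule, d/dx e^(−ax²) = −2ax·e^(−ax²).
Normalization: ∫|φ|² dx = 0.66085.
⟨x⟩ = 0.0000, ⟨x²⟩ = 0.14725 ⇒ Δx = 0.38373.
⟨p⟩ = 0.0000, ⟨p²⟩ = 5.7075 ⇒ Δp = 2.3890.
Δx·Δp = 0.91675.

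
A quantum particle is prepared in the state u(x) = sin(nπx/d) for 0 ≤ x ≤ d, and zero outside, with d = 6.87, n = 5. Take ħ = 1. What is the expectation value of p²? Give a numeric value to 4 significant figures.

p² u = −ħ² d²u/dx²; ⟨p²⟩ = −ħ² ∫ u*·u'' dx / ∫|u|² dx.
d/dx sin(nπx/d) = (nπ/d)·cos(nπx/d) and d²/dx² sin(nπx/d) = −(nπ/d)²·sin(nπx/d); on 0 ≤ x ≤ d, ∫sin²(nπx/d) dx = d/2 and ∫sin(nπx/d)·cos(nπx/d) dx = 0.
State is unnormalized: ∫|u|² dx = 3.4350, and ∫u*·(−ħ² u'') dx = 17.958, so ⟨p²⟩ = 17.958 / 3.4350.
⟨p²⟩ = 5.2279.

5.228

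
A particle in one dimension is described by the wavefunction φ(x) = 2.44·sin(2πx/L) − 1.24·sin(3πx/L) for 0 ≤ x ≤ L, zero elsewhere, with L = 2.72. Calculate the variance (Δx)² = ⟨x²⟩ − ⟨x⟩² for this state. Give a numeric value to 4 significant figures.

0.3508

Compute ⟨x⟩ and ⟨x²⟩ separately, then (Δx)² = ⟨x²⟩ − ⟨x⟩².
On 0 ≤ x ≤ L (j ≠ l): ∫sin²(jπx/L) dx = L/2, ∫sin(jπx/L)·sin(lπx/L) dx = 0; diagonal moments ∫x·sin²(jπx/L) dx = L²/4, ∫x²·sin²(jπx/L) dx = L³·(1/6 − 1/(4j²π²)); cross terms ∫x·sin(jπx/L)·sin(lπx/L) dx = 0 for j + l even and −4jlL²/(π²(j² − l²)²) for j + l odd, ∫x²·sin(jπx/L)·sin(lπx/L) dx = (−1)^(j+l)·4jlL³/(π²(j² − l²)²); higher powers the same way via product-to-sum and parts.
Normalization: ∫|φ|² dx = 10.188.
⟨x⟩ = 1.7874 and ⟨x²⟩ = 3.5457.
(Δx)² = 3.5457 − (1.7874)² = 0.35082.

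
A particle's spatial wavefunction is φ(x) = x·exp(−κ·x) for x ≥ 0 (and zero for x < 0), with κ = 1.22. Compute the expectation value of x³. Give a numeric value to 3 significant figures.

⟨x³⟩ = ∫ x³·|φ|² dx / ∫|φ|² dx (integrals over the domain).
Every integrand reduces to terms xʲ·e^(−2κx) on [0, ∞); use ∫₀^∞ xʲ·e^(−2κx) dx = j!/(2κ)^(j+1).
State is unnormalized: ∫|φ|² dx = 0.13768, and ∫φ*·x³·φ dx = 0.56865, so ⟨x³⟩ = 0.56865 / 0.13768.
⟨x³⟩ = 4.1303.

4.13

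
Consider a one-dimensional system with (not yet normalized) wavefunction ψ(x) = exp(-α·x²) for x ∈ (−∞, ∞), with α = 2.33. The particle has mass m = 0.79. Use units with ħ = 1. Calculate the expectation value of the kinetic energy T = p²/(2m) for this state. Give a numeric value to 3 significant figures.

1.47

T = −(ħ²/2m) d²/dx², so ⟨T⟩ = −(ħ²/2m) ∫ ψ*·ψ'' dx / ∫|ψ|² dx; with m = 0.79.
Gaussian moments: ∫x^(2j)·e^(−2αx²) dx = (2j−1)!!/(4α)^j · √(π/(2α)), odd powers integrate to 0; here √(π/(2α)) = 0.82107. Derivatives: d/dx e^(−αx²) = −2αx·e^(−αx²), d²/dx² e^(−αx²) = (4α²x² − 2α)·e^(−αx²).
State is unnormalized: ∫|ψ|² dx = 0.82107, and ∫ψ*·(−ħ²/2m · ψ'') dx = 1.2108, so ⟨T⟩ = 1.2108 / 0.82107.
⟨T⟩ = 1.4747.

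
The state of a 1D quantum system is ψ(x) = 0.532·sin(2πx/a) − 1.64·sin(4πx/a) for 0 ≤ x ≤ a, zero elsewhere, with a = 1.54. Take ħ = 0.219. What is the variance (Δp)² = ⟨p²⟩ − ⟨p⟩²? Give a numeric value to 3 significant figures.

Compute ⟨p⟩ and ⟨p²⟩ separately; (Δp)² = ⟨p²⟩ − ⟨p⟩².
d²/dx² sin(jπx/a) = −(jπ/a)²·sin(jπx/a); on 0 ≤ x ≤ a, ∫sin²(jπx/a) dx = a/2 and ∫sin(jπx/a)·sin(lπx/a) dx = 0 for j ≠ l, so only diagonal terms survive in ∫|ψ|² and ∫ψ·ψ″; ∫ψ·ψ′ dx = [ψ²/2] between the walls = 0.
Normalization: ∫|ψ|² dx = 2.2889.
⟨p⟩ = 0.0000 and ⟨p²⟩ = 2.9655.
(Δp)² = 2.9655 − (0.0000)² = 2.9655.

2.97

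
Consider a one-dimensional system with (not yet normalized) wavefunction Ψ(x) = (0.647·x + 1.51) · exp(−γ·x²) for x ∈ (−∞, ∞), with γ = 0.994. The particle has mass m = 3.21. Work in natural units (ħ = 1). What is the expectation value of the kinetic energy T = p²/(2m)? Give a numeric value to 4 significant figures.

0.1685

T = −(ħ²/2m) d²/dx², so ⟨T⟩ = −(ħ²/2m) ∫ Ψ*·Ψ'' dx / ∫|Ψ|² dx; with m = 3.21.
Expand each integrand as polynomial × e^(−2γx²) and use ∫x^(2j)·e^(−2γx²) dx = (2j−1)!!/(4γ)^j · √(π/(2γ)), odd powers → 0; here √(π/(2γ)) = 1.2571. Differentiate with the product rule, d/dx e^(−γx²) = −2γx·e^(−γx²).
State is unnormalized: ∫|Ψ|² dx = 2.9986, and ∫Ψ*·(−ħ²/2m · Ψ'') dx = 0.50526, so ⟨T⟩ = 0.50526 / 2.9986.
⟨T⟩ = 0.16850.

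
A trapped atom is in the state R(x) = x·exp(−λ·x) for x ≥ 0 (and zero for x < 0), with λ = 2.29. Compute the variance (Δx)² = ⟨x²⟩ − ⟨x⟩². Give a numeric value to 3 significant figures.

Compute ⟨x⟩ and ⟨x²⟩ separately, then (Δx)² = ⟨x²⟩ − ⟨x⟩².
Every integrand reduces to terms xʲ·e^(−2λx) on [0, ∞); use ∫₀^∞ xʲ·e^(−2λx) dx = j!/(2λ)^(j+1).
Normalization: ∫|R|² dx = 0.020818.
⟨x⟩ = 0.65502 and ⟨x²⟩ = 0.57207.
(Δx)² = 0.57207 − (0.65502)² = 0.14302.

0.143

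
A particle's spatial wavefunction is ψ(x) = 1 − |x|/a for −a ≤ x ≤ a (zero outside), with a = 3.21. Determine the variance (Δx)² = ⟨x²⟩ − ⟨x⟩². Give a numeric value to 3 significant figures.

Compute ⟨x⟩ and ⟨x²⟩ separately, then (Δx)² = ⟨x²⟩ − ⟨x⟩².
ψ is even, so ∫ over [−a, a] = 2∫₀ᵃ with ψ = 1 − x/a there: ∫₀ᵃ (1 − x/a)² dx = a/3, ∫₀ᵃ x²(1 − x/a)² dx = a³/30, ∫₀ᵃ x⁴(1 − x/a)² dx = a⁵/105.
Normalization: ∫|ψ|² dx = 2.1400.
⟨x⟩ = 0.0000 and ⟨x²⟩ = 1.0304.
(Δx)² = 1.0304 − (0.0000)² = 1.0304.

1.03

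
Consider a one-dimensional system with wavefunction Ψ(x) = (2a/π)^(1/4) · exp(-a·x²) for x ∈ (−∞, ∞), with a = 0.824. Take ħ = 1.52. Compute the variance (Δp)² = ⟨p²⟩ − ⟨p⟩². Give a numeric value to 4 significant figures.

Compute ⟨p⟩ and ⟨p²⟩ separately; (Δp)² = ⟨p²⟩ − ⟨p⟩².
Gaussian moments: ∫x^(2j)·e^(−2ax²) dx = (2j−1)!!/(4a)^j · √(π/(2a)), odd powers integrate to 0; here √(π/(2a)) = 1.3807. Derivatives: d/dx e^(−ax²) = −2ax·e^(−ax²), d²/dx² e^(−ax²) = (4a²x² − 2a)·e^(−ax²).
⟨p⟩ = 0.0000 and ⟨p²⟩ = 1.9038.
(Δp)² = 1.9038 − (0.0000)² = 1.9038.

1.904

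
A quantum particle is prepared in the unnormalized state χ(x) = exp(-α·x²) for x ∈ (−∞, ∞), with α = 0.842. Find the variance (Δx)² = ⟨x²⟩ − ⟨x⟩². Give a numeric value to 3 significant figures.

0.297

Compute ⟨x⟩ and ⟨x²⟩ separately, then (Δx)² = ⟨x²⟩ − ⟨x⟩².
Gaussian moments: ∫x^(2j)·e^(−2αx²) dx = (2j−1)!!/(4α)^j · √(π/(2α)), odd powers integrate to 0; here √(π/(2α)) = 1.3659.
Normalization: ∫|χ|² dx = 1.3659.
⟨x⟩ = 0.0000 and ⟨x²⟩ = 0.29691.
(Δx)² = 0.29691 − (0.0000)² = 0.29691.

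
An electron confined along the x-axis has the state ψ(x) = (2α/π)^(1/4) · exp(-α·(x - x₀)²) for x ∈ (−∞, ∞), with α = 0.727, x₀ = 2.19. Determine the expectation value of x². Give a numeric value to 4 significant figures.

⟨x²⟩ = ∫ x²·|ψ|² dx (integrals over the domain).
Gaussian moments (u = x − x₀): ∫u^(2j)·e^(−2αu²) du = (2j−1)!!/(4α)^j · √(π/(2α)), odd powers integrate to 0; here √(π/(2α)) = 1.4699.
⟨x²⟩ = 5.1400.

5.140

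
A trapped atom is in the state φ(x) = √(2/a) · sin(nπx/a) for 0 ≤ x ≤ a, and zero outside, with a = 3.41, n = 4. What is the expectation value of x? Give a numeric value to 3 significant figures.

⟨x⟩ = ∫ x·|φ|² dx (integrals over the domain).
With sin²θ = (1 − cos2θ)/2 on 0 ≤ x ≤ a: ∫sin²(nπx/a) dx = a/2, ∫x·sin²(nπx/a) dx = a²/4, ∫x²·sin²(nπx/a) dx = a³·(1/6 − 1/(4n²π²)); higher powers xᵏ the same way, integrating xᵏ·cos(2nπx/a) by parts.
⟨x⟩ = 1.7050.

1.71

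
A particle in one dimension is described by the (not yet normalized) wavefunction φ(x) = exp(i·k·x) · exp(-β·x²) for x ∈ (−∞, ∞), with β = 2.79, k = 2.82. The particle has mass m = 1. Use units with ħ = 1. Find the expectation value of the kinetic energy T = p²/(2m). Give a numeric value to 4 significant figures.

5.371

T = −(ħ²/2m) d²/dx², so ⟨T⟩ = −(ħ²/2m) ∫ φ*·φ'' dx / ∫|φ|² dx; with m = 1.
Gaussian moments: ∫x^(2j)·e^(−2βx²) dx = (2j−1)!!/(4β)^j · √(π/(2β)), odd powers integrate to 0; here √(π/(2β)) = 0.75034. Derivatives: φ′ = (ik − 2βx)·φ, φ″ = ((ik − 2βx)² − 2β)·φ; the odd-in-x pieces drop out.
State is unnormalized: ∫|φ|² dx = 0.75034, and ∫φ*·(−ħ²/2m · φ'') dx = 4.0302, so ⟨T⟩ = 4.0302 / 0.75034.
⟨T⟩ = 5.3712.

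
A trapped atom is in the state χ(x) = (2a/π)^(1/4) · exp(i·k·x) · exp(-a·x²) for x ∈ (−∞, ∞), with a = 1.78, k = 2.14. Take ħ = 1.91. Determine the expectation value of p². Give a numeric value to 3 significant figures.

p² χ = −ħ² d²χ/dx²; ⟨p²⟩ = −ħ² ∫ χ*·χ'' dx.
Gaussian moments: ∫x^(2j)·e^(−2ax²) dx = (2j−1)!!/(4a)^j · √(π/(2a)), odd powers integrate to 0; here √(π/(2a)) = 0.93940. Derivatives: χ′ = (ik − 2ax)·χ, χ″ = ((ik − 2ax)² − 2a)·χ; the odd-in-x pieces drop out.
⟨p²⟩ = 23.200.

23.2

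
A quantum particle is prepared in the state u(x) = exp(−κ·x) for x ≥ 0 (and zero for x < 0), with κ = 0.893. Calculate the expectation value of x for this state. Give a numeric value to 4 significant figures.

⟨x⟩ = ∫ x·|u|² dx / ∫|u|² dx (integrals over the domain).
Every integrand reduces to terms xʲ·e^(−2κx) on [0, ∞); use ∫₀^∞ xʲ·e^(−2κx) dx = j!/(2κ)^(j+1).
State is unnormalized: ∫|u|² dx = 0.55991, and ∫u*·x·u dx = 0.31350, so ⟨x⟩ = 0.31350 / 0.55991.
⟨x⟩ = 0.55991.

0.5599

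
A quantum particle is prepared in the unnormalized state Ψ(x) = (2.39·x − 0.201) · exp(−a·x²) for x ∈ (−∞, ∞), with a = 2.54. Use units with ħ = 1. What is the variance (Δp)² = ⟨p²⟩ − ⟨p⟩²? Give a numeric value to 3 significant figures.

7.28

Compute ⟨p⟩ and ⟨p²⟩ separately; (Δp)² = ⟨p²⟩ − ⟨p⟩².
Expand each integrand as polynomial × e^(−2ax²) and use ∫x^(2j)·e^(−2ax²) dx = (2j−1)!!/(4a)^j · √(π/(2a)), odd powers → 0; here √(π/(2a)) = 0.78640. Differentiate with the product rule, d/dx e^(−ax²) = −2ax·e^(−ax²).
Normalization: ∫|Ψ|² dx = 0.47390.
⟨p⟩ = 0.0000 and ⟨p²⟩ = 7.2794.
(Δp)² = 7.2794 − (0.0000)² = 7.2794.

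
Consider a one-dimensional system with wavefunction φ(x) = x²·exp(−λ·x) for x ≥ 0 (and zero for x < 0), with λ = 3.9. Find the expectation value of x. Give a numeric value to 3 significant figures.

0.641

⟨x⟩ = ∫ x·|φ|² dx / ∫|φ|² dx (integrals over the domain).
Every integrand reduces to terms xʲ·e^(−2λx) on [0, ∞); use ∫₀^∞ xʲ·e^(−2λx) dx = j!/(2λ)^(j+1).
State is unnormalized: ∫|φ|² dx = 0.00083126, and ∫φ*·x·φ dx = 0.00053286, so ⟨x⟩ = 0.00053286 / 0.00083126.
⟨x⟩ = 0.64103.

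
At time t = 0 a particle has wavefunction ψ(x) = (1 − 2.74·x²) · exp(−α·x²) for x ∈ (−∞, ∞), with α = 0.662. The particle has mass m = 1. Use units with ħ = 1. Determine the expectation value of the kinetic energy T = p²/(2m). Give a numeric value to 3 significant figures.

1.63

T = −(ħ²/2m) d²/dx², so ⟨T⟩ = −(ħ²/2m) ∫ ψ*·ψ'' dx / ∫|ψ|² dx; with m = 1.
Expand each integrand as polynomial × e^(−2αx²) and use ∫x^(2j)·e^(−2αx²) dx = (2j−1)!!/(4α)^j · √(π/(2α)), odd powers → 0; here √(π/(2α)) = 1.5404. Differentiate with the product rule, d/dx e^(−αx²) = −2αx·e^(−αx²).
State is unnormalized: ∫|ψ|² dx = 3.3004, and ∫ψ*·(−ħ²/2m · ψ'') dx = 5.3864, so ⟨T⟩ = 5.3864 / 3.3004.
⟨T⟩ = 1.6320.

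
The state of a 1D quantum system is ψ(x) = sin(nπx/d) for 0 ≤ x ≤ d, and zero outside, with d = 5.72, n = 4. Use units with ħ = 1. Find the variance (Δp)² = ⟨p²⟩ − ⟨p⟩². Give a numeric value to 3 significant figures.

Compute ⟨p⟩ and ⟨p²⟩ separately; (Δp)² = ⟨p²⟩ − ⟨p⟩².
d/dx sin(nπx/d) = (nπ/d)·cos(nπx/d) and d²/dx² sin(nπx/d) = −(nπ/d)²·sin(nπx/d); on 0 ≤ x ≤ d, ∫sin²(nπx/d) dx = d/2 and ∫sin(nπx/d)·cos(nπx/d) dx = 0.
Normalization: ∫|ψ|² dx = 2.8600.
⟨p⟩ = 0.0000 and ⟨p²⟩ = 4.8264.
(Δp)² = 4.8264 − (0.0000)² = 4.8264.

4.83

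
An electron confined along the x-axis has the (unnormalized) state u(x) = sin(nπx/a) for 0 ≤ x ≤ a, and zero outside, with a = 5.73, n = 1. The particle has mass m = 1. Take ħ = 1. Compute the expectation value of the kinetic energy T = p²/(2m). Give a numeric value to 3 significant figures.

0.150

T = −(ħ²/2m) d²/dx², so ⟨T⟩ = −(ħ²/2m) ∫ u*·u'' dx / ∫|u|² dx; with m = 1.
d/dx sin(nπx/a) = (nπ/a)·cos(nπx/a) and d²/dx² sin(nπx/a) = −(nπ/a)²·sin(nπx/a); on 0 ≤ x ≤ a, ∫sin²(nπx/a) dx = a/2 and ∫sin(nπx/a)·cos(nπx/a) dx = 0.
State is unnormalized: ∫|u|² dx = 2.8650, and ∫u*·(−ħ²/2m · u'') dx = 0.43061, so ⟨T⟩ = 0.43061 / 2.8650.
⟨T⟩ = 0.15030.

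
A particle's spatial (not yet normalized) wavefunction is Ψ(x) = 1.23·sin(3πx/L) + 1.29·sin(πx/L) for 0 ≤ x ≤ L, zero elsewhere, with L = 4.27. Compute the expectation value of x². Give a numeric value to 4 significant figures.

⟨x²⟩ = ∫ x²·|Ψ|² dx / ∫|Ψ|² dx (integrals over the domain).
On 0 ≤ x ≤ L (j ≠ l): ∫sin²(jπx/L) dx = L/2, ∫sin(jπx/L)·sin(lπx/L) dx = 0; diagonal moments ∫x·sin²(jπx/L) dx = L²/4, ∫x²·sin²(jπx/L) dx = L³·(1/6 − 1/(4j²π²)); cross terms ∫x·sin(jπx/L)·sin(lπx/L) dx = 0 for j + l even and −4jlL²/(π²(j² − l²)²) for j + l odd, ∫x²·sin(jπx/L)·sin(lπx/L) dx = (−1)^(j+l)·4jlL³/(π²(j² − l²)²); higher powers the same way via product-to-sum and parts.
State is unnormalized: ∫|Ψ|² dx = 6.7829, and ∫Ψ*·x²·Ψ dx = 42.304, so ⟨x²⟩ = 42.304 / 6.7829.
⟨x²⟩ = 6.2369.

6.237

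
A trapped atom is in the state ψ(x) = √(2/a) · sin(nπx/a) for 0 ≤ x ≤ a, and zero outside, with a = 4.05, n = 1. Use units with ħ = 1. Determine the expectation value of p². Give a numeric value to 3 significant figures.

p² ψ = −ħ² d²ψ/dx²; ⟨p²⟩ = −ħ² ∫ ψ*·ψ'' dx.
d/dx sin(nπx/a) = (nπ/a)·cos(nπx/a) and d²/dx² sin(nπx/a) = −(nπ/a)²·sin(nπx/a); on 0 ≤ x ≤ a, ∫sin²(nπx/a) dx = a/2 and ∫sin(nπx/a)·cos(nπx/a) dx = 0.
⟨p²⟩ = 0.60171.

0.602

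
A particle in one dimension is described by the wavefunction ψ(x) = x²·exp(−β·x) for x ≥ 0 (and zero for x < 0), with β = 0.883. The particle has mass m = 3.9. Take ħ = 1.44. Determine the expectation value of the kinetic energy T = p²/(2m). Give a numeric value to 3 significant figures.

0.0691

T = −(ħ²/2m) d²/dx², so ⟨T⟩ = −(ħ²/2m) ∫ ψ*·ψ'' dx / ∫|ψ|² dx; with m = 3.9.
Differentiate x²·exp(−β·x) with the product rule; every integrand then reduces to terms xʲ·e^(−2βx) on [0, ∞), with ∫₀^∞ xʲ·e^(−2βx) dx = j!/(2β)^(j+1).
State is unnormalized: ∫|ψ|² dx = 1.3972, and ∫ψ*·(−ħ²/2m · ψ'') dx = 0.096536, so ⟨T⟩ = 0.096536 / 1.3972.
⟨T⟩ = 0.069092.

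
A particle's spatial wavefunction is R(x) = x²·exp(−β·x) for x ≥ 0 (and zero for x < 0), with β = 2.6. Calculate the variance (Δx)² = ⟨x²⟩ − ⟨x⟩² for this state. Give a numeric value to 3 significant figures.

Compute ⟨x⟩ and ⟨x²⟩ separately, then (Δx)² = ⟨x²⟩ − ⟨x⟩².
Every integrand reduces to terms xʲ·e^(−2βx) on [0, ∞); use ∫₀^∞ xʲ·e^(−2βx) dx = j!/(2β)^(j+1).
Normalization: ∫|R|² dx = 0.0063124.
⟨x⟩ = 0.96154 and ⟨x²⟩ = 1.1095.
(Δx)² = 1.1095 − (0.96154)² = 0.18491.

0.185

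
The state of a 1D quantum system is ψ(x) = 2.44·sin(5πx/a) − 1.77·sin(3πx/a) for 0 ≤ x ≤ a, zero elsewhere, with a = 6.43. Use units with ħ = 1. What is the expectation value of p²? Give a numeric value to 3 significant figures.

4.65

p² ψ = −ħ² d²ψ/dx²; ⟨p²⟩ = −ħ² ∫ ψ*·ψ'' dx / ∫|ψ|² dx.
d²/dx² sin(jπx/a) = −(jπ/a)²·sin(jπx/a); on 0 ≤ x ≤ a, ∫sin²(jπx/a) dx = a/2 and ∫sin(jπx/a)·sin(lπx/a) dx = 0 for j ≠ l, so only diagonal terms survive in ∫|ψ|² and ∫ψ·ψ″; ∫ψ·ψ′ dx = [ψ²/2] between the walls = 0.
State is unnormalized: ∫|ψ|² dx = 29.213, and ∫ψ*·(−ħ² ψ'') dx = 135.87, so ⟨p²⟩ = 135.87 / 29.213.
⟨p²⟩ = 4.6510.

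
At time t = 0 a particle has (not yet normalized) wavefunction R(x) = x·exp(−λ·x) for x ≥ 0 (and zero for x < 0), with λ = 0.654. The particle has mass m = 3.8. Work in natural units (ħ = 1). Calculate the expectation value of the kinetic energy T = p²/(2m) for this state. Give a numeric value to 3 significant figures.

T = −(ħ²/2m) d²/dx², so ⟨T⟩ = −(ħ²/2m) ∫ R*·R'' dx / ∫|R|² dx; with m = 3.8.
Differentiate x·exp(−λ·x) with the product rule; every integrand then reduces to terms xʲ·e^(−2λx) on [0, ∞), with ∫₀^∞ xʲ·e^(−2λx) dx = j!/(2λ)^(j+1).
State is unnormalized: ∫|R|² dx = 0.89373, and ∫R*·(−ħ²/2m · R'') dx = 0.050298, so ⟨T⟩ = 0.050298 / 0.89373.
⟨T⟩ = 0.056278.

0.0563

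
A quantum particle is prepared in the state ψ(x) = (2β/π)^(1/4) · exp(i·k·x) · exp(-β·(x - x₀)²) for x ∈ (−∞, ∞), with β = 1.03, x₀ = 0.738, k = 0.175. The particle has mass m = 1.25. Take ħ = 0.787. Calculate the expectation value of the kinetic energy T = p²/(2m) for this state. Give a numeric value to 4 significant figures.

T = −(ħ²/2m) d²/dx², so ⟨T⟩ = −(ħ²/2m) ∫ ψ*·ψ'' dx; with m = 1.25.
Gaussian moments (u = x − x₀): ∫u^(2j)·e^(−2βu²) du = (2j−1)!!/(4β)^j · √(π/(2β)), odd powers integrate to 0; here √(π/(2β)) = 1.2349. Derivatives: ψ′ = (ik − 2βu)·ψ, ψ″ = ((ik − 2βu)² − 2β)·ψ; the odd-in-u pieces drop out.
⟨T⟩ = 0.26277.

0.2628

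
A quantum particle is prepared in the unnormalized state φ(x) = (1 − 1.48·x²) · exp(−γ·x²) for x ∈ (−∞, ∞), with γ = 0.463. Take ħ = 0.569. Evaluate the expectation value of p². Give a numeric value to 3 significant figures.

p² φ = −ħ² d²φ/dx²; ⟨p²⟩ = −ħ² ∫ φ*·φ'' dx / ∫|φ|² dx.
Expand each integrand as polynomial × e^(−2γx²) and use ∫x^(2j)·e^(−2γx²) dx = (2j−1)!!/(4γ)^j · √(π/(2γ)), odd powers → 0; here √(π/(2γ)) = 1.8419. Differentiate with the product rule, d/dx e^(−γx²) = −2γx·e^(−γx²).
State is unnormalized: ∫|φ|² dx = 2.4269, and ∫φ*·(−ħ² φ'') dx = 1.9517, so ⟨p²⟩ = 1.9517 / 2.4269.
⟨p²⟩ = 0.80419.

0.804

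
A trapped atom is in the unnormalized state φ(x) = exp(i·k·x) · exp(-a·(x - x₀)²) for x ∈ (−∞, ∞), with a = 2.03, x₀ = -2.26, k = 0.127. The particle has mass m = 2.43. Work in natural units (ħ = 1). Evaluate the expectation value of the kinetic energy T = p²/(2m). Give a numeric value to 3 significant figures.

0.421

T = −(ħ²/2m) d²/dx², so ⟨T⟩ = −(ħ²/2m) ∫ φ*·φ'' dx / ∫|φ|² dx; with m = 2.43.
Gaussian moments (u = x − x₀): ∫u^(2j)·e^(−2au²) du = (2j−1)!!/(4a)^j · √(π/(2a)), odd powers integrate to 0; here √(π/(2a)) = 0.87965. Derivatives: φ′ = (ik − 2au)·φ, φ″ = ((ik − 2au)² − 2a)·φ; the odd-in-u pieces drop out.
State is unnormalized: ∫|φ|² dx = 0.87965, and ∫φ*·(−ħ²/2m · φ'') dx = 0.37035, so ⟨T⟩ = 0.37035 / 0.87965.
⟨T⟩ = 0.42101.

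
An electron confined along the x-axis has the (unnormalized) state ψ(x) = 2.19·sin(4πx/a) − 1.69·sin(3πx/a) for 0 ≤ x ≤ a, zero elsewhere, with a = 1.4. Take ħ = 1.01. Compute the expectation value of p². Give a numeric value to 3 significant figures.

68.8

p² ψ = −ħ² d²ψ/dx²; ⟨p²⟩ = −ħ² ∫ ψ*·ψ'' dx / ∫|ψ|² dx.
d²/dx² sin(jπx/a) = −(jπ/a)²·sin(jπx/a); on 0 ≤ x ≤ a, ∫sin²(jπx/a) dx = a/2 and ∫sin(jπx/a)·sin(lπx/a) dx = 0 for j ≠ l, so only diagonal terms survive in ∫|ψ|² and ∫ψ·ψ″; ∫ψ·ψ′ dx = [ψ²/2] between the walls = 0.
State is unnormalized: ∫|ψ|² dx = 5.3565, and ∫ψ*·(−ħ² ψ'') dx = 368.35, so ⟨p²⟩ = 368.35 / 5.3565.
⟨p²⟩ = 68.767.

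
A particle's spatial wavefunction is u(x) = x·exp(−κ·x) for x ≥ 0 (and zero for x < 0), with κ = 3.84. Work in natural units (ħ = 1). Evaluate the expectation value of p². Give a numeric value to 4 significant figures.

p² u = −ħ² d²u/dx²; ⟨p²⟩ = −ħ² ∫ u*·u'' dx / ∫|u|² dx.
Differentiate x·exp(−κ·x) with the product rule; every integrand then reduces to terms xʲ·e^(−2κx) on [0, ∞), with ∫₀^∞ xʲ·e^(−2κx) dx = j!/(2κ)^(j+1).
State is unnormalized: ∫|u|² dx = 0.0044152, and ∫u*·(−ħ² u'') dx = 0.065104, so ⟨p²⟩ = 0.065104 / 0.0044152.
⟨p²⟩ = 14.746.

14.75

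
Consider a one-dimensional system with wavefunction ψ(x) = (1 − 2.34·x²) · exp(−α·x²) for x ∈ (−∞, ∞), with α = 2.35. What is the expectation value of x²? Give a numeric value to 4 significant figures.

0.06740

⟨x²⟩ = ∫ x²·|ψ|² dx / ∫|ψ|² dx (integrals over the domain).
Expand each integrand as polynomial × e^(−2αx²) and use ∫x^(2j)·e^(−2αx²) dx = (2j−1)!!/(4α)^j · √(π/(2α)), odd powers → 0; here √(π/(2α)) = 0.81757.
State is unnormalized: ∫|ψ|² dx = 0.56252, and ∫ψ*·x²·ψ dx = 0.037915, so ⟨x²⟩ = 0.037915 / 0.56252.
⟨x²⟩ = 0.067401.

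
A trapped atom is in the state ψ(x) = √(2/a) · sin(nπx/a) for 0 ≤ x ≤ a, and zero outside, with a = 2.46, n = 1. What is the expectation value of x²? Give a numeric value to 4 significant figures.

1.711

⟨x²⟩ = ∫ x²·|ψ|² dx (integrals over the domain).
With sin²θ = (1 − cos2θ)/2 on 0 ≤ x ≤ a: ∫sin²(nπx/a) dx = a/2, ∫x·sin²(nπx/a) dx = a²/4, ∫x²·sin²(nπx/a) dx = a³·(1/6 − 1/(4n²π²)); higher powers xᵏ the same way, integrating xᵏ·cos(2nπx/a) by parts.
⟨x²⟩ = 1.7106.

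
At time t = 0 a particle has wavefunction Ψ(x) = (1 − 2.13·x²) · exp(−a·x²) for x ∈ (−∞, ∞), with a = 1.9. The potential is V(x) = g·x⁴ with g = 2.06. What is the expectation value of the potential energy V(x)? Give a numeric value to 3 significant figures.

⟨V⟩ = ∫ V(x)·|Ψ|² dx / ∫|Ψ|² dx.
Expand each integrand as polynomial × e^(−2ax²) and use ∫x^(2j)·e^(−2ax²) dx = (2j−1)!!/(4a)^j · √(π/(2a)), odd powers → 0; here √(π/(2a)) = 0.90925.
State is unnormalized: ∫|Ψ|² dx = 0.61385, and ∫Ψ*·V(x)·Ψ dx = 0.092083, so ⟨V⟩ = 0.092083 / 0.61385.
⟨V⟩ = 0.15001.

0.150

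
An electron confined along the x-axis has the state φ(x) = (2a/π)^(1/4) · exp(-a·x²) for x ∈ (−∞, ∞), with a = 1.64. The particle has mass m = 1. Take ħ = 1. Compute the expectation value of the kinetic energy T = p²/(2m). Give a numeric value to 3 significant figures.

0.820

T = −(ħ²/2m) d²/dx², so ⟨T⟩ = −(ħ²/2m) ∫ φ*·φ'' dx; with m = 1.
Gaussian moments: ∫x^(2j)·e^(−2ax²) dx = (2j−1)!!/(4a)^j · √(π/(2a)), odd powers integrate to 0; here √(π/(2a)) = 0.97867. Derivatives: d/dx e^(−ax²) = −2ax·e^(−ax²), d²/dx² e^(−ax²) = (4a²x² − 2a)·e^(−ax²).
⟨T⟩ = 0.82000.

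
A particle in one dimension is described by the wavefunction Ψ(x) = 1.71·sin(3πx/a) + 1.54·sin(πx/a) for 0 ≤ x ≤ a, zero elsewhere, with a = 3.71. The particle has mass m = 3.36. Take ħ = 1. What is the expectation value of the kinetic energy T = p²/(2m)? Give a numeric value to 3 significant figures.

T = −(ħ²/2m) d²/dx², so ⟨T⟩ = −(ħ²/2m) ∫ Ψ*·Ψ'' dx / ∫|Ψ|² dx; with m = 3.36.
d²/dx² sin(jπx/a) = −(jπ/a)²·sin(jπx/a); on 0 ≤ x ≤ a, ∫sin²(jπx/a) dx = a/2 and ∫sin(jπx/a)·sin(lπx/a) dx = 0 for j ≠ l, so only diagonal terms survive in ∫|Ψ|² and ∫Ψ·Ψ″; ∫Ψ·Ψ′ dx = [Ψ²/2] between the walls = 0.
State is unnormalized: ∫|Ψ|² dx = 9.8235, and ∫Ψ*·(−ħ²/2m · Ψ'') dx = 5.6785, so ⟨T⟩ = 5.6785 / 9.8235.
⟨T⟩ = 0.57805.

0.578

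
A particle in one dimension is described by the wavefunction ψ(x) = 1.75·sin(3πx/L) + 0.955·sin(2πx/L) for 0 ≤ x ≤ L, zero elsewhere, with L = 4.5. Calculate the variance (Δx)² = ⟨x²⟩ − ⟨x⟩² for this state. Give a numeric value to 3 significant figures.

0.999

Compute ⟨x⟩ and ⟨x²⟩ separately, then (Δx)² = ⟨x²⟩ − ⟨x⟩².
On 0 ≤ x ≤ L (j ≠ l): ∫sin²(jπx/L) dx = L/2, ∫sin(jπx/L)·sin(lπx/L) dx = 0; diagonal moments ∫x·sin²(jπx/L) dx = L²/4, ∫x²·sin²(jπx/L) dx = L³·(1/6 − 1/(4j²π²)); cross terms ∫x·sin(jπx/L)·sin(lπx/L) dx = 0 for j + l even and −4jlL²/(π²(j² − l²)²) for j + l odd, ∫x²·sin(jπx/L)·sin(lπx/L) dx = (−1)^(j+l)·4jlL³/(π²(j² − l²)²); higher powers the same way via product-to-sum and parts.
Normalization: ∫|ψ|² dx = 8.9427.
⟨x⟩ = 1.5138 and ⟨x²⟩ = 3.2904.
(Δx)² = 3.2904 − (1.5138)² = 0.99882.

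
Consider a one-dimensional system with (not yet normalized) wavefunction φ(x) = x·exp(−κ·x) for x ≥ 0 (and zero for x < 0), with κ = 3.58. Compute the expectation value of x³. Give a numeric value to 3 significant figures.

0.163

⟨x³⟩ = ∫ x³·|φ|² dx / ∫|φ|² dx (integrals over the domain).
Every integrand reduces to terms xʲ·e^(−2κx) on [0, ∞); use ∫₀^∞ xʲ·e^(−2κx) dx = j!/(2κ)^(j+1).
State is unnormalized: ∫|φ|² dx = 0.0054487, and ∫φ*·x³·φ dx = 0.00089064, so ⟨x³⟩ = 0.00089064 / 0.0054487.
⟨x³⟩ = 0.16346.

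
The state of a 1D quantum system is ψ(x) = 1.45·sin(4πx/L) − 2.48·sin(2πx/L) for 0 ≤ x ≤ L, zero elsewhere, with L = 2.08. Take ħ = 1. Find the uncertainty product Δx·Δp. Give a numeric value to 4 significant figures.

Δx = √(⟨x²⟩−⟨x⟩²), Δp = √(⟨p²⟩−⟨p⟩²).
On 0 ≤ x ≤ L (j ≠ l): ∫sin²(jπx/L) dx = L/2, ∫sin(jπx/L)·sin(lπx/L) dx = 0; diagonal moments ∫x·sin²(jπx/L) dx = L²/4, ∫x²·sin²(jπx/L) dx = L³·(1/6 − 1/(4j²π²)); cross terms ∫x·sin(jπx/L)·sin(lπx/L) dx = 0 for j + l even and −4jlL²/(π²(j² − l²)²) for j + l odd, ∫x²·sin(jπx/L)·sin(lπx/L) dx = (−1)^(j+l)·4jlL³/(π²(j² − l²)²); higher powers the same way via product-to-sum and parts. d²/dx² sin(jπx/L) = −(jπ/L)²·sin(jπx/L); on 0 ≤ x ≤ L, ∫sin²(jπx/L) dx = L/2 and ∫sin(jπx/L)·sin(lπx/L) dx = 0 for j ≠ l, so only diagonal terms survive in ∫|ψ|² and ∫ψ·ψ″; ∫ψ·ψ′ dx = [ψ²/2] between the walls = 0.
Normalization: ∫|ψ|² dx = 8.5830.
⟨x⟩ = 1.0400, ⟨x²⟩ = 1.2280 ⇒ Δx = 0.38266.
⟨p⟩ = 0.0000, ⟨p²⟩ = 16.099 ⇒ Δp = 4.0124.
Δx·Δp = 1.5354.

1.535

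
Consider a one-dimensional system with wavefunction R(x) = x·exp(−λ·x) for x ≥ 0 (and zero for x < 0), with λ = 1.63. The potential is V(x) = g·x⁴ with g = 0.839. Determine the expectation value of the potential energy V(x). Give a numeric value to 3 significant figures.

2.67

⟨V⟩ = ∫ V(x)·|R|² dx / ∫|R|² dx.
Every integrand reduces to terms xʲ·e^(−2λx) on [0, ∞); use ∫₀^∞ xʲ·e^(−2λx) dx = j!/(2λ)^(j+1).
State is unnormalized: ∫|R|² dx = 0.057727, and ∫R*·V(x)·R dx = 0.15437, so ⟨V⟩ = 0.15437 / 0.057727.
⟨V⟩ = 2.6742.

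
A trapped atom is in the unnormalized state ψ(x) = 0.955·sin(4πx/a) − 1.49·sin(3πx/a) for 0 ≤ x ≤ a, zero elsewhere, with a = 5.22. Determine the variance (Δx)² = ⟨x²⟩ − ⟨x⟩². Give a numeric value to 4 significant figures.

1.250

Compute ⟨x⟩ and ⟨x²⟩ separately, then (Δx)² = ⟨x²⟩ − ⟨x⟩².
On 0 ≤ x ≤ a (j ≠ l): ∫sin²(jπx/a) dx = a/2, ∫sin(jπx/a)·sin(lπx/a) dx = 0; diagonal moments ∫x·sin²(jπx/a) dx = a²/4, ∫x²·sin²(jπx/a) dx = a³·(1/6 − 1/(4j²π²)); cross terms ∫x·sin(jπx/a)·sin(lπx/a) dx = 0 for j + l even and −4jla²/(π²(j² − l²)²) for j + l odd, ∫x²·sin(jπx/a)·sin(lπx/a) dx = (−1)^(j+l)·4jla³/(π²(j² − l²)²); higher powers the same way via product-to-sum and parts.
Normalization: ∫|ψ|² dx = 8.1748.
⟨x⟩ = 3.5515 and ⟨x²⟩ = 13.864.
(Δx)² = 13.864 − (3.5515)² = 1.2504.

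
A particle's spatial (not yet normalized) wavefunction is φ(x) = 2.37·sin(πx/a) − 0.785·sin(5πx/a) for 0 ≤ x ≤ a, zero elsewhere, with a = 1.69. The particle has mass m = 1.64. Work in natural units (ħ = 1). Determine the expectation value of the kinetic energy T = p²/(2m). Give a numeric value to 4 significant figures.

T = −(ħ²/2m) d²/dx², so ⟨T⟩ = −(ħ²/2m) ∫ φ*·φ'' dx / ∫|φ|² dx; with m = 1.64.
d²/dx² sin(jπx/a) = −(jπ/a)²·sin(jπx/a); on 0 ≤ x ≤ a, ∫sin²(jπx/a) dx = a/2 and ∫sin(jπx/a)·sin(lπx/a) dx = 0 for j ≠ l, so only diagonal terms survive in ∫|φ|² and ∫φ·φ″; ∫φ·φ′ dx = [φ²/2] between the walls = 0.
State is unnormalized: ∫|φ|² dx = 5.2670, and ∫φ*·(−ħ²/2m · φ'') dx = 18.715, so ⟨T⟩ = 18.715 / 5.2670.
⟨T⟩ = 3.5533.

3.553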